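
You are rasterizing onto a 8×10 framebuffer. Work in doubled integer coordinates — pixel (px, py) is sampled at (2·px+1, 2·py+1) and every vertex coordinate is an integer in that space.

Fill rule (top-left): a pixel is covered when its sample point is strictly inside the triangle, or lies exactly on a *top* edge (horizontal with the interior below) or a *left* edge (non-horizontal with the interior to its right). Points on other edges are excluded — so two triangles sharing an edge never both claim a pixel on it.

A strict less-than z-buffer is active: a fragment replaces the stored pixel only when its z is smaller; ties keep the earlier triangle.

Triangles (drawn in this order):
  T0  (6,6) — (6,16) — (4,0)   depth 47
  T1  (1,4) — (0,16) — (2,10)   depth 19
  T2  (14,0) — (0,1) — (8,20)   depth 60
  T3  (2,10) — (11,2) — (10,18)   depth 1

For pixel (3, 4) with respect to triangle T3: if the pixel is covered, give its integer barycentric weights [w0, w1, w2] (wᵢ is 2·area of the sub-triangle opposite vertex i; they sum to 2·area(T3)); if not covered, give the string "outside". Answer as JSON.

T0:
  2·area = 20
  edge (6, 6)→(6, 16): d=(0,10) right/bottom  bias=-1
  edge (6, 16)→(4, 0): d=(-2,-16) top-left  bias=+0
  edge (4, 0)→(6, 6): d=(2,6) right/bottom  bias=-1
    (2,1)@(5, 3): e=[10,10,0] → ·  [on edge]
    (2,2)@(5, 5): e=[10,6,4] → #
    (3,2)@(7, 5): e=[-10,38,-8] → ·
    (2,3)@(5, 7): e=[10,2,8] → #
    (3,3)@(7, 7): e=[-10,34,-4] → ·
    (2,4)@(5, 9): e=[10,-2,12] → ·
    (3,4)@(7, 9): e=[-10,30,0] → ·  [on edge]
    (4,7)@(9, 15): e=[-30,50,0] → ·  [on edge]
  covered (2 px):
    · · · · · · · ·
    · · · · · · · ·
    · · # · · · · ·
    · · # · · · · ·
    · · · · · · · ·
    · · · · · · · ·
    · · · · · · · ·
    · · · · · · · ·
    · · · · · · · ·
    · · · · · · · ·
T1:
  2·area = 18  (B↔C swapped to make it positive)
  edge (1, 4)→(2, 10): d=(1,6) right/bottom  bias=-1
  edge (2, 10)→(0, 16): d=(-2,6) right/bottom  bias=-1
  edge (0, 16)→(1, 4): d=(1,-12) top-left  bias=+0
    (2,0)@(5, 1): e=[-27,0,45] → ·  [on edge]
    (0,2)@(1, 5): e=[1,16,1] → #
    (1,2)@(3, 5): e=[-11,4,25] → ·
    (0,3)@(1, 7): e=[3,12,3] → #
    (1,3)@(3, 7): e=[-9,0,27] → ·  [on edge]
    (0,4)@(1, 9): e=[5,8,5] → #
    (1,4)@(3, 9): e=[-7,-4,29] → ·
    (0,5)@(1, 11): e=[7,4,7] → #
    (1,5)@(3, 11): e=[-5,-8,31] → ·
    (0,6)@(1, 13): e=[9,0,9] → ·  [on edge]
  covered (4 px):
    · · · · · · · ·
    · · · · · · · ·
    # · · · · · · ·
    # · · · · · · ·
    # · · · · · · ·
    # · · · · · · ·
    · · · · · · · ·
    · · · · · · · ·
    · · · · · · · ·
    · · · · · · · ·
T2:
  2·area = 274  (B↔C swapped to make it positive)
  edge (14, 0)→(8, 20): d=(-6,20) right/bottom  bias=-1
  edge (8, 20)→(0, 1): d=(-8,-19) top-left  bias=+0
  edge (0, 1)→(14, 0): d=(14,-1) top-left  bias=+0
    (0,0)@(1, 1): e=[254,19,1] → #
    (1,0)@(3, 1): e=[214,57,3] → #
    (2,0)@(5, 1): e=[174,95,5] → #
    (3,0)@(7, 1): e=[134,133,7] → #
    (4,0)@(9, 1): e=[94,171,9] → #
    (5,0)@(11, 1): e=[54,209,11] → #
    (6,0)@(13, 1): e=[14,247,13] → #
    (7,0)@(15, 1): e=[-26,285,15] → ·
    (0,1)@(1, 3): e=[242,3,29] → #
    (7,1)@(15, 3): e=[-38,269,43] → ·
    (0,2)@(1, 5): e=[230,-13,57] → ·
    (1,2)@(3, 5): e=[190,25,59] → #
  covered (36 px):
    # # # # # # # ·
    # # # # # # # ·
    · # # # # # · ·
    · # # # # # · ·
    · · # # # # · ·
    · · # # # · · ·
    · · · # # · · ·
    · · · # # · · ·
    · · · # · · · ·
    · · · · · · · ·
T3:
  2·area = 136
  edge (2, 10)→(11, 2): d=(9,-8) top-left  bias=+0
  edge (11, 2)→(10, 18): d=(-1,16) right/bottom  bias=-1
  edge (10, 18)→(2, 10): d=(-8,-8) top-left  bias=+0
    (4,2)@(9, 5): e=[11,29,96] → #
    (5,2)@(11, 5): e=[27,-3,112] → ·
    (3,3)@(7, 7): e=[13,59,64] → #
    (5,3)@(11, 7): e=[45,-5,96] → ·
    (0,4)@(1, 9): e=[-17,153,0] → ·  [on edge]
    (2,4)@(5, 9): e=[15,89,32] → #
    (5,4)@(11, 9): e=[63,-7,80] → ·
    (1,5)@(3, 11): e=[17,119,0] → #  [on edge]
    (5,5)@(11, 11): e=[81,-9,64] → ·
    (1,6)@(3, 13): e=[35,117,-16] → ·
    (2,6)@(5, 13): e=[51,85,0] → #  [on edge]
    (5,6)@(11, 13): e=[99,-11,48] → ·
    (3,7)@(7, 15): e=[85,51,0] → #  [on edge]
    (4,8)@(9, 17): e=[119,17,0] → #  [on edge]
    (5,9)@(11, 19): e=[153,-17,0] → ·  [on edge]
  covered (16 px):
    · · · · · · · ·
    · · · · · · · ·
    · · · · # · · ·
    · · · # # · · ·
    · · # # # · · ·
    · # # # # · · ·
    · · # # # · · ·
    · · · # # · · ·
    · · · · # · · ·
    · · · · · · · ·

Final: [57,48,31]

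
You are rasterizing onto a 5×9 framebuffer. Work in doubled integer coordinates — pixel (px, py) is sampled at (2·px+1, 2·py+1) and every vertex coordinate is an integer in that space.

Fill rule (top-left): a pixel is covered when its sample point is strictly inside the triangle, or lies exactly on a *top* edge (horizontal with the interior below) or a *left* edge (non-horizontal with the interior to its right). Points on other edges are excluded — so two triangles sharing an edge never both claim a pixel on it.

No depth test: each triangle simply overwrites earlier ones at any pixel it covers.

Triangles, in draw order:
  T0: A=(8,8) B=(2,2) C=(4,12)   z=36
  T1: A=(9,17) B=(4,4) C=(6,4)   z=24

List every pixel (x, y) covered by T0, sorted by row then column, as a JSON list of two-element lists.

T0:
  2·area = 48  (B↔C swapped to make it positive)
  edge (8, 8)→(4, 12): d=(-4,4) right/bottom  bias=-1
  edge (4, 12)→(2, 2): d=(-2,-10) top-left  bias=+0
  edge (2, 2)→(8, 8): d=(6,6) right/bottom  bias=-1
    (0,0)@(1, 1): e=[56,-8,0] → .  [on edge]
    (1,1)@(3, 3): e=[40,8,0] → .  [on edge]
    (1,2)@(3, 5): e=[32,4,12] → X
    (2,2)@(5, 5): e=[24,24,0] → .  [on edge]
    (1,3)@(3, 7): e=[24,0,24] → X  [on edge]
    (2,3)@(5, 7): e=[16,20,12] → X
    (3,3)@(7, 7): e=[8,40,0] → .  [on edge]
    (4,3)@(9, 7): e=[0,60,-12] → .  [on edge]
    (1,4)@(3, 9): e=[16,-4,36] → .
    (2,4)@(5, 9): e=[8,16,24] → X
    (3,4)@(7, 9): e=[0,36,12] → .  [on edge]
    (4,4)@(9, 9): e=[-8,56,0] → .  [on edge]
    (2,5)@(5, 11): e=[0,12,36] → .  [on edge]
    (1,6)@(3, 13): e=[0,-12,60] → .  [on edge]
    (0,7)@(1, 15): e=[0,-36,84] → .  [on edge]
    (2,8)@(5, 17): e=[-24,0,72] → .  [on edge]
  covered (4 px):
    . . . . .
    . . . . .
    . X . . .
    . X X . .
    . . X . .
    . . . . .
    . . . . .
    . . . . .
    . . . . .
T1:
  2·area = 26
  edge (9, 17)→(4, 4): d=(-5,-13) top-left  bias=+0
  edge (4, 4)→(6, 4): d=(2,0) top-left  bias=+0
  edge (6, 4)→(9, 17): d=(3,13) right/bottom  bias=-1
    (2,2)@(5, 5): e=[8,2,16] → X
    (3,2)@(7, 5): e=[34,2,-10] → .
    (2,3)@(5, 7): e=[-2,6,22] → .
    (3,4)@(7, 9): e=[14,10,2] → X
    (4,4)@(9, 9): e=[40,10,-24] → .
    (3,5)@(7, 11): e=[4,14,8] → X
    (4,5)@(9, 11): e=[30,14,-18] → .
    (3,6)@(7, 13): e=[-6,18,14] → .
    (4,8)@(9, 17): e=[0,26,0] → .  [on edge]
  covered (3 px):
    . . . . .
    . . . . .
    . . X . .
    . . . . .
    . . . X .
    . . . X .
    . . . . .
    . . . . .
    . . . . .

Final: [[1,2],[1,3],[2,3],[2,4]]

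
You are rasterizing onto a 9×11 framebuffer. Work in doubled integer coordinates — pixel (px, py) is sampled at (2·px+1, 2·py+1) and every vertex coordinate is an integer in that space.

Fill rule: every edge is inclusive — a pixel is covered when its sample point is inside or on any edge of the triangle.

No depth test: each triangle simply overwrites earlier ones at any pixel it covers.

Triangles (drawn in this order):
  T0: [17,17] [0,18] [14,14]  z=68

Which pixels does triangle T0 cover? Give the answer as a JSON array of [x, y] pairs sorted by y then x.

T0:
  2·area = 54
  edge (17, 17)→(0, 18): d=(-17,1) inclusive
  edge (0, 18)→(14, 14): d=(14,-4) inclusive
  edge (14, 14)→(17, 17): d=(3,3) inclusive
    (0,0)@(1, 1): e=[288,-234,0] → .  [on edge]
    (1,1)@(3, 3): e=[252,-198,0] → .  [on edge]
    (2,2)@(5, 5): e=[216,-162,0] → .  [on edge]
    (3,3)@(7, 7): e=[180,-126,0] → .  [on edge]
    (4,4)@(9, 9): e=[144,-90,0] → .  [on edge]
    (5,5)@(11, 11): e=[108,-54,0] → .  [on edge]
    (6,6)@(13, 13): e=[72,-18,0] → .  [on edge]
    (5,7)@(11, 15): e=[40,2,12] → X
    (6,7)@(13, 15): e=[38,10,6] → X
    (7,7)@(15, 15): e=[36,18,0] → X  [on edge]
    (8,7)@(17, 15): e=[34,26,-6] → .
    (2,8)@(5, 17): e=[12,6,36] → X
    (8,8)@(17, 17): e=[0,54,0] → X  [on edge]
  covered (10 px):
    . . . . . . . . .
    . . . . . . . . .
    . . . . . . . . .
    . . . . . . . . .
    . . . . . . . . .
    . . . . . . . . .
    . . . . . . . . .
    . . . . . X X X .
    . . X X X X X X X
    . . . . . . . . .
    . . . . . . . . .

Final: [[5,7],[6,7],[7,7],[2,8],[3,8],[4,8],[5,8],[6,8],[7,8],[8,8]]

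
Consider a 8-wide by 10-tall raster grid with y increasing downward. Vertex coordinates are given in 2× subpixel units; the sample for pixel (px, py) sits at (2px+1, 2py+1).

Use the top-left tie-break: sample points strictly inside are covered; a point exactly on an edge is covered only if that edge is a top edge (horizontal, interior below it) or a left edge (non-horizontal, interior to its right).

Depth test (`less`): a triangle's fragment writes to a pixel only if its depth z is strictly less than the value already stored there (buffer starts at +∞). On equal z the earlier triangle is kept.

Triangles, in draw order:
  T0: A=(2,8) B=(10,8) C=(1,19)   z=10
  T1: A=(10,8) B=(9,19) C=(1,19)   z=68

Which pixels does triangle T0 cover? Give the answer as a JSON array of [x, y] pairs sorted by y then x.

T0:
  2·area = 88
  edge (2, 8)→(10, 8): d=(8,0) top-left  bias=+0
  edge (10, 8)→(1, 19): d=(-9,11) right/bottom  bias=-1
  edge (1, 19)→(2, 8): d=(1,-11) top-left  bias=+0
    (1,4)@(3, 9): e=[8,68,12] → #
    (2,4)@(5, 9): e=[8,46,34] → #
    (3,4)@(7, 9): e=[8,24,56] → #
    (4,4)@(9, 9): e=[8,2,78] → #
    (5,4)@(11, 9): e=[8,-20,100] → ·
    (1,5)@(3, 11): e=[24,50,14] → #
    (4,5)@(9, 11): e=[24,-16,80] → ·
    (1,6)@(3, 13): e=[40,32,16] → #
    (3,6)@(7, 13): e=[40,-12,60] → ·
    (1,7)@(3, 15): e=[56,14,18] → #
    (2,7)@(5, 15): e=[56,-8,40] → ·
    (1,8)@(3, 17): e=[72,-4,20] → ·
    (0,9)@(1, 19): e=[88,0,0] → ·  [on edge]
  covered (10 px):
    · · · · · · · ·
    · · · · · · · ·
    · · · · · · · ·
    · · · · · · · ·
    · # # # # · · ·
    · # # # · · · ·
    · # # · · · · ·
    · # · · · · · ·
    · · · · · · · ·
    · · · · · · · ·
T1:
  2·area = 88
  edge (10, 8)→(9, 19): d=(-1,11) right/bottom  bias=-1
  edge (9, 19)→(1, 19): d=(-8,0) right/bottom  bias=-1
  edge (1, 19)→(10, 8): d=(9,-11) top-left  bias=+0
    (4,5)@(9, 11): e=[8,64,16] → #
    (5,5)@(11, 11): e=[-14,64,38] → ·
    (3,6)@(7, 13): e=[28,48,12] → #
    (5,6)@(11, 13): e=[-16,48,56] → ·
    (2,7)@(5, 15): e=[48,32,8] → #
    (5,7)@(11, 15): e=[-18,32,74] → ·
    (1,8)@(3, 17): e=[68,16,4] → #
    (5,8)@(11, 17): e=[-20,16,92] → ·
    (0,9)@(1, 19): e=[88,0,0] → ·  [on edge]
    (1,9)@(3, 19): e=[66,0,22] → ·  [on edge]
    (2,9)@(5, 19): e=[44,0,44] → ·  [on edge]
    (3,9)@(7, 19): e=[22,0,66] → ·  [on edge]
    (4,9)@(9, 19): e=[0,0,88] → ·  [on edge]
    (5,9)@(11, 19): e=[-22,0,110] → ·  [on edge]
    (6,9)@(13, 19): e=[-44,0,132] → ·  [on edge]
    (7,9)@(15, 19): e=[-66,0,154] → ·  [on edge]
  covered (10 px):
    · · · · · · · ·
    · · · · · · · ·
    · · · · · · · ·
    · · · · · · · ·
    · · · · · · · ·
    · · · · # · · ·
    · · · # # · · ·
    · · # # # · · ·
    · # # # # · · ·
    · · · · · · · ·

Answer: [[1,4],[2,4],[3,4],[4,4],[1,5],[2,5],[3,5],[1,6],[2,6],[1,7]]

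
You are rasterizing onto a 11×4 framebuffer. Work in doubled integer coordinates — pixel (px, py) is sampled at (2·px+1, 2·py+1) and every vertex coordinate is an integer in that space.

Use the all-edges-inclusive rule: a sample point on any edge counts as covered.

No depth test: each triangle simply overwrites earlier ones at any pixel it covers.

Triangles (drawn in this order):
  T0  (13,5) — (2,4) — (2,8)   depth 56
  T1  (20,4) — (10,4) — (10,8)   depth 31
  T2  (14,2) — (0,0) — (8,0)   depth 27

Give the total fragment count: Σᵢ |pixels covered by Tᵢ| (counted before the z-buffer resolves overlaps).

T0:
  2·area = 44  (B↔C swapped to make it positive)
  edge (13, 5)→(2, 8): d=(-11,3) inclusive
  edge (2, 8)→(2, 4): d=(0,-4) inclusive
  edge (2, 4)→(13, 5): d=(11,1) inclusive
    (1,2)@(3, 5): e=[30,4,10] → █
    (2,2)@(5, 5): e=[24,12,8] → █
    (3,2)@(7, 5): e=[18,20,6] → █
    (4,2)@(9, 5): e=[12,28,4] → █
    (5,2)@(11, 5): e=[6,36,2] → █
    (6,2)@(13, 5): e=[0,44,0] → █  [on edge]
    (7,2)@(15, 5): e=[-6,52,-2] → ·
    (1,3)@(3, 7): e=[8,4,32] → █
    (3,3)@(7, 7): e=[-4,20,28] → ·
    (4,3)@(9, 7): e=[-10,28,26] → ·
    (5,3)@(11, 7): e=[-16,36,24] → ·
    (6,3)@(13, 7): e=[-22,44,22] → ·
  covered (8 px):
    · · · · · · · · · · ·
    · · · · · · · · · · ·
    · █ █ █ █ █ █ · · · ·
    · █ █ · · · · · · · ·
T1:
  2·area = 40  (B↔C swapped to make it positive)
  edge (20, 4)→(10, 8): d=(-10,4) inclusive
  edge (10, 8)→(10, 4): d=(0,-4) inclusive
  edge (10, 4)→(20, 4): d=(10,0) inclusive
    (5,2)@(11, 5): e=[26,4,10] → █
    (6,2)@(13, 5): e=[18,12,10] → █
    (7,2)@(15, 5): e=[10,20,10] → █
    (8,2)@(17, 5): e=[2,28,10] → █
    (9,2)@(19, 5): e=[-6,36,10] → ·
    (5,3)@(11, 7): e=[6,4,30] → █
    (6,3)@(13, 7): e=[-2,12,30] → ·
    (7,3)@(15, 7): e=[-10,20,30] → ·
    (8,3)@(17, 7): e=[-18,28,30] → ·
  covered (5 px):
    · · · · · · · · · · ·
    · · · · · · · · · · ·
    · · · · · █ █ █ █ · ·
    · · · · · █ · · · · ·
T2:
  2·area = 16
  edge (14, 2)→(0, 0): d=(-14,-2) inclusive
  edge (0, 0)→(8, 0): d=(8,0) inclusive
  edge (8, 0)→(14, 2): d=(6,2) inclusive
    (3,0)@(7, 1): e=[0,8,8] → █  [on edge]
    (4,0)@(9, 1): e=[4,8,4] → █
    (5,0)@(11, 1): e=[8,8,0] → █  [on edge]
    (6,0)@(13, 1): e=[12,8,-4] → ·
    (3,1)@(7, 3): e=[-28,24,20] → ·
    (4,1)@(9, 3): e=[-24,24,16] → ·
    (5,1)@(11, 3): e=[-20,24,12] → ·
    (8,1)@(17, 3): e=[-8,24,0] → ·  [on edge]
    (10,1)@(21, 3): e=[0,24,-8] → ·  [on edge]
  covered (3 px):
    · · · █ █ █ · · · · ·
    · · · · · · · · · · ·
    · · · · · · · · · · ·
    · · · · · · · · · · ·

Answer: 16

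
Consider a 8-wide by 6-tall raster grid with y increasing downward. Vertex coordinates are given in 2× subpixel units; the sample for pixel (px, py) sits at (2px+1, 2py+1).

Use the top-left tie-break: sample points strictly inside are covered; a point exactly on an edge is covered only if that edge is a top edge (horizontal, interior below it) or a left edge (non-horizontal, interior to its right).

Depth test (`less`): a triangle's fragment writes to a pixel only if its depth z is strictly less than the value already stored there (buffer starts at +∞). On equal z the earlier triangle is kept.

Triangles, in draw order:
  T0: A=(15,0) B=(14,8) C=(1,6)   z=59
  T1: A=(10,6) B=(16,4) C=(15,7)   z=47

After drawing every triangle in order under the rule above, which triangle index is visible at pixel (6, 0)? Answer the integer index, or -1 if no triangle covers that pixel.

T0:
  2·area = 106
  edge (15, 0)→(14, 8): d=(-1,8) right/bottom  bias=-1
  edge (14, 8)→(1, 6): d=(-13,-2) top-left  bias=+0
  edge (1, 6)→(15, 0): d=(14,-6) top-left  bias=+0
    (6,0)@(13, 1): e=[15,89,2] → #
    (7,0)@(15, 1): e=[-1,93,14] → ·
    (4,1)@(9, 3): e=[45,55,6] → #
    (5,1)@(11, 3): e=[29,59,18] → #
    (7,1)@(15, 3): e=[-3,67,42] → ·
    (2,2)@(5, 5): e=[75,21,10] → #
    (3,2)@(7, 5): e=[59,25,22] → #
    (7,2)@(15, 5): e=[-5,41,70] → ·
    (2,3)@(5, 7): e=[73,-5,38] → ·
    (3,3)@(7, 7): e=[57,-1,50] → ·
    (4,3)@(9, 7): e=[41,3,62] → #
    (7,3)@(15, 7): e=[-7,15,98] → ·
  covered (12 px):
    · · · · · · # ·
    · · · · # # # ·
    · · # # # # # ·
    · · · · # # # ·
    · · · · · · · ·
    · · · · · · · ·
T1:
  2·area = 16
  edge (10, 6)→(16, 4): d=(6,-2) top-left  bias=+0
  edge (16, 4)→(15, 7): d=(-1,3) right/bottom  bias=-1
  edge (15, 7)→(10, 6): d=(-5,-1) top-left  bias=+0
    (2,2)@(5, 5): e=[-16,32,0] → ·  [on edge]
    (6,2)@(13, 5): e=[0,8,8] → #  [on edge]
    (7,2)@(15, 5): e=[4,2,10] → #
    (3,3)@(7, 7): e=[0,24,-8] → ·  [on edge]
    (6,3)@(13, 7): e=[12,6,-2] → ·
    (7,3)@(15, 7): e=[16,0,0] → ·  [on edge]
    (0,4)@(1, 9): e=[0,40,-24] → ·  [on edge]
  covered (2 px):
    · · · · · · · ·
    · · · · · · · ·
    · · · · · · # #
    · · · · · · · ·
    · · · · · · · ·
    · · · · · · · ·

Z-buffer (winner per pixel, '.' = empty):
  . . . . . . 0 .
  . . . . 0 0 0 .
  . . 0 0 0 0 1 1
  . . . . 0 0 0 .
  . . . . . . . .
  . . . . . . . .

Result: 0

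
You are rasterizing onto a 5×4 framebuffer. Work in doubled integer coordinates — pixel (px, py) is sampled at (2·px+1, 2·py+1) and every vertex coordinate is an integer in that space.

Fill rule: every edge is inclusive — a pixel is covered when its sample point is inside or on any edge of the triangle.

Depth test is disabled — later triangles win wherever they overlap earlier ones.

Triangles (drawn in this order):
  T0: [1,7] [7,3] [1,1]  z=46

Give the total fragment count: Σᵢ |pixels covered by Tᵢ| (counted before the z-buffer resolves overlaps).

T0:
  2·area = 36  (B↔C swapped to make it positive)
  edge (1, 7)→(1, 1): d=(0,-6) inclusive
  edge (1, 1)→(7, 3): d=(6,2) inclusive
  edge (7, 3)→(1, 7): d=(-6,4) inclusive
    (0,0)@(1, 1): e=[0,0,36] → █  [on edge]
    (1,0)@(3, 1): e=[12,-4,28] → ·
    (0,1)@(1, 3): e=[0,12,24] → █  [on edge]
    (1,1)@(3, 3): e=[12,8,16] → █
    (2,1)@(5, 3): e=[24,4,8] → █
    (3,1)@(7, 3): e=[36,0,0] → █  [on edge]
    (4,1)@(9, 3): e=[48,-4,-8] → ·
    (0,2)@(1, 5): e=[0,24,12] → █  [on edge]
    (2,2)@(5, 5): e=[24,16,-4] → ·
    (3,2)@(7, 5): e=[36,12,-12] → ·
    (0,3)@(1, 7): e=[0,36,0] → █  [on edge]
    (1,3)@(3, 7): e=[12,32,-8] → ·
  covered (8 px):
    █ · · · ·
    █ █ █ █ ·
    █ █ · · ·
    █ · · · ·

Result: 8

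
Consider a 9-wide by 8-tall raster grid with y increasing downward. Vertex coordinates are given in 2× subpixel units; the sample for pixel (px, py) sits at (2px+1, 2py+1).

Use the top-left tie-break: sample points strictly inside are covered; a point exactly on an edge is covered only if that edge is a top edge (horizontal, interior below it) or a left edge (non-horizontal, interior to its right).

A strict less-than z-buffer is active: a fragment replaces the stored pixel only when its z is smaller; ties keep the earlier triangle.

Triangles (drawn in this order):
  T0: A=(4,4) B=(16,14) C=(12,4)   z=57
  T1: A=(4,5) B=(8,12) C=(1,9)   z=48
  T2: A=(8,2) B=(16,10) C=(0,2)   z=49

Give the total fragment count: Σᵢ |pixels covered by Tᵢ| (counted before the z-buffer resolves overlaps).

T0:
  2·area = 80  (B↔C swapped to make it positive)
  edge (4, 4)→(12, 4): d=(8,0) top-left  bias=+0
  edge (12, 4)→(16, 14): d=(4,10) right/bottom  bias=-1
  edge (16, 14)→(4, 4): d=(-12,-10) top-left  bias=+0
    (3,2)@(7, 5): e=[8,54,18] → X
    (4,2)@(9, 5): e=[8,34,38] → X
    (5,2)@(11, 5): e=[8,14,58] → X
    (6,2)@(13, 5): e=[8,-6,78] → .
    (3,3)@(7, 7): e=[24,62,-6] → .
    (4,3)@(9, 7): e=[24,42,14] → X
    (6,3)@(13, 7): e=[24,2,54] → X
    (7,3)@(15, 7): e=[24,-18,74] → .
    (4,4)@(9, 9): e=[40,50,-10] → .
    (5,4)@(11, 9): e=[40,30,10] → X
    (7,4)@(15, 9): e=[40,-10,50] → .
    (5,5)@(11, 11): e=[56,38,-14] → .
  covered (10 px):
    . . . . . . . . .
    . . . . . . . . .
    . . . X X X . . .
    . . . . X X X . .
    . . . . . X X . .
    . . . . . . X . .
    . . . . . . . X .
    . . . . . . . . .
T1:
  2·area = 37
  edge (4, 5)→(8, 12): d=(4,7) right/bottom  bias=-1
  edge (8, 12)→(1, 9): d=(-7,-3) top-left  bias=+0
  edge (1, 9)→(4, 5): d=(3,-4) top-left  bias=+0
    (3,0)@(7, 1): e=[-37,74,0] → .  [on edge]
    (1,3)@(3, 7): e=[15,20,2] → X
    (2,3)@(5, 7): e=[1,26,10] → X
    (3,3)@(7, 7): e=[-13,32,18] → .
    (0,4)@(1, 9): e=[37,0,0] → X  [on edge]
    (3,4)@(7, 9): e=[-5,18,24] → .
    (0,5)@(1, 11): e=[45,-14,6] → .
    (1,5)@(3, 11): e=[31,-8,14] → .
    (2,5)@(5, 11): e=[17,-2,22] → .
    (3,5)@(7, 11): e=[3,4,30] → X
    (4,5)@(9, 11): e=[-11,10,38] → .
    (3,6)@(7, 13): e=[11,-10,36] → .
    (7,7)@(15, 15): e=[-37,0,74] → .  [on edge]
  covered (6 px):
    . . . . . . . . .
    . . . . . . . . .
    . . . . . . . . .
    . X X . . . . . .
    X X X . . . . . .
    . . . X . . . . .
    . . . . . . . . .
    . . . . . . . . .
T2:
  2·area = 64
  edge (8, 2)→(16, 10): d=(8,8) right/bottom  bias=-1
  edge (16, 10)→(0, 2): d=(-16,-8) top-left  bias=+0
  edge (0, 2)→(8, 2): d=(8,0) top-left  bias=+0
    (3,0)@(7, 1): e=[0,72,-8] → .  [on edge]
    (1,1)@(3, 3): e=[48,8,8] → X
    (2,1)@(5, 3): e=[32,24,8] → X
    (3,1)@(7, 3): e=[16,40,8] → X
    (4,1)@(9, 3): e=[0,56,8] → .  [on edge]
    (1,2)@(3, 5): e=[64,-24,24] → .
    (2,2)@(5, 5): e=[48,-8,24] → .
    (3,2)@(7, 5): e=[32,8,24] → X
    (4,2)@(9, 5): e=[16,24,24] → X
    (5,2)@(11, 5): e=[0,40,24] → .  [on edge]
    (3,3)@(7, 7): e=[48,-24,40] → .
    (4,3)@(9, 7): e=[32,-8,40] → .
    (6,3)@(13, 7): e=[0,24,40] → .  [on edge]
    (7,4)@(15, 9): e=[0,8,56] → .  [on edge]
    (8,5)@(17, 11): e=[0,-8,72] → .  [on edge]
  covered (6 px):
    . . . . . . . . .
    . X X X . . . . .
    . . . X X . . . .
    . . . . . X . . .
    . . . . . . . . .
    . . . . . . . . .
    . . . . . . . . .
    . . . . . . . . .

Final: 22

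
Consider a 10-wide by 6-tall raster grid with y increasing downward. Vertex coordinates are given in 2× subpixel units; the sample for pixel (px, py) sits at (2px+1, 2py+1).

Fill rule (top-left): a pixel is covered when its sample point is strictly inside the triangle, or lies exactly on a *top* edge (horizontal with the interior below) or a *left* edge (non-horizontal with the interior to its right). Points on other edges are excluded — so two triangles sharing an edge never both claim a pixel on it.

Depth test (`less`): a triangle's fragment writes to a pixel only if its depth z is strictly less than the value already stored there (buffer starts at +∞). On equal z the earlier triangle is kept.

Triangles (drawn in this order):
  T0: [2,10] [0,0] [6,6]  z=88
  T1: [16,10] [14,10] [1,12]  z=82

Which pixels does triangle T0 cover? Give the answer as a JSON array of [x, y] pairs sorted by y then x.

T0:
  2·area = 48
  edge (2, 10)→(0, 0): d=(-2,-10) top-left  bias=+0
  edge (0, 0)→(6, 6): d=(6,6) right/bottom  bias=-1
  edge (6, 6)→(2, 10): d=(-4,4) right/bottom  bias=-1
    (0,0)@(1, 1): e=[8,0,40] → .  [on edge]
    (5,0)@(11, 1): e=[108,-60,0] → .  [on edge]
    (0,1)@(1, 3): e=[4,12,32] → X
    (1,1)@(3, 3): e=[24,0,24] → .  [on edge]
    (4,1)@(9, 3): e=[84,-36,0] → .  [on edge]
    (0,2)@(1, 5): e=[0,24,24] → X  [on edge]
    (1,2)@(3, 5): e=[20,12,16] → X
    (2,2)@(5, 5): e=[40,0,8] → .  [on edge]
    (3,2)@(7, 5): e=[60,-12,0] → .  [on edge]
    (0,3)@(1, 7): e=[-4,36,16] → .
    (1,3)@(3, 7): e=[16,24,8] → X
    (2,3)@(5, 7): e=[36,12,0] → .  [on edge]
    (3,3)@(7, 7): e=[56,0,-8] → .  [on edge]
    (1,4)@(3, 9): e=[12,36,0] → .  [on edge]
    (4,4)@(9, 9): e=[72,0,-24] → .  [on edge]
    (0,5)@(1, 11): e=[-12,60,0] → .  [on edge]
    (5,5)@(11, 11): e=[88,0,-40] → .  [on edge]
  covered (4 px):
    . . . . . . . . . .
    X . . . . . . . . .
    X X . . . . . . . .
    . X . . . . . . . .
    . . . . . . . . . .
    . . . . . . . . . .
T1:
  2·area = 4  (B↔C swapped to make it positive)
  edge (16, 10)→(1, 12): d=(-15,2) right/bottom  bias=-1
  edge (1, 12)→(14, 10): d=(13,-2) top-left  bias=+0
  edge (14, 10)→(16, 10): d=(2,0) top-left  bias=+0
  covered (0 px):
    . . . . . . . . . .
    . . . . . . . . . .
    . . . . . . . . . .
    . . . . . . . . . .
    . . . . . . . . . .
    . . . . . . . . . .

Result: [[0,1],[0,2],[1,2],[1,3]]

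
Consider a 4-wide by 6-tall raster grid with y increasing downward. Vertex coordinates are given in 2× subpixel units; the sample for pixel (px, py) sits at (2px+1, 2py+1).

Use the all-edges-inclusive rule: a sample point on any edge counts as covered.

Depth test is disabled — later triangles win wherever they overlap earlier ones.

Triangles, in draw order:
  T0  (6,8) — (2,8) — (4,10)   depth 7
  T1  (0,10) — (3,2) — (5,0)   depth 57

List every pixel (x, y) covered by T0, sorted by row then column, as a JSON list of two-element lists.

T0:
  2·area = 8  (B↔C swapped to make it positive)
  edge (6, 8)→(4, 10): d=(-2,2) inclusive
  edge (4, 10)→(2, 8): d=(-2,-2) inclusive
  edge (2, 8)→(6, 8): d=(4,0) inclusive
    (0,3)@(1, 7): e=[12,0,-4] → .  [on edge]
    (3,3)@(7, 7): e=[0,12,-4] → .  [on edge]
    (1,4)@(3, 9): e=[4,0,4] → X  [on edge]
    (2,4)@(5, 9): e=[0,4,4] → X  [on edge]
    (3,4)@(7, 9): e=[-4,8,4] → .
    (1,5)@(3, 11): e=[0,-4,12] → .  [on edge]
    (2,5)@(5, 11): e=[-4,0,12] → .  [on edge]
  covered (2 px):
    . . . .
    . . . .
    . . . .
    . . . .
    . X X .
    . . . .
T1:
  2·area = 10
  edge (0, 10)→(3, 2): d=(3,-8) inclusive
  edge (3, 2)→(5, 0): d=(2,-2) inclusive
  edge (5, 0)→(0, 10): d=(-5,10) inclusive
    (1,1)@(3, 3): e=[3,2,5] → X
    (2,1)@(5, 3): e=[19,6,-15] → .
    (1,2)@(3, 5): e=[9,6,-5] → .
  covered (1 px):
    . . . .
    . X . .
    . . . .
    . . . .
    . . . .
    . . . .

Final: [[1,4],[2,4]]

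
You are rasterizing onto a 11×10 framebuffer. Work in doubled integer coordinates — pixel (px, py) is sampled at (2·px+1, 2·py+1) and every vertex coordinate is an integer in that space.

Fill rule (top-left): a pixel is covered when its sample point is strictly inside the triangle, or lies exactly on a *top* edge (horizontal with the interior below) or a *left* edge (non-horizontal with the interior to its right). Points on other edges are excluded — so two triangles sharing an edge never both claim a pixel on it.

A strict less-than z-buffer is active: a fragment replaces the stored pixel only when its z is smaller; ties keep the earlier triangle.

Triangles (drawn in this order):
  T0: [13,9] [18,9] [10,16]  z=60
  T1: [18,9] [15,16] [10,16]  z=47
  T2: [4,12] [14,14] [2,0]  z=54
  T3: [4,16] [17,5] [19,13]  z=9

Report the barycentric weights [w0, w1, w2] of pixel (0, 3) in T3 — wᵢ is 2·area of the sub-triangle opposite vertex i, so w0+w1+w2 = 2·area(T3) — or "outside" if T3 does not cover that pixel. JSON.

T0:
  2·area = 35
  edge (13, 9)→(18, 9): d=(5,0) top-left  bias=+0
  edge (18, 9)→(10, 16): d=(-8,7) right/bottom  bias=-1
  edge (10, 16)→(13, 9): d=(3,-7) top-left  bias=+0
    (0,4)@(1, 9): e=[0,119,-84] → .  [on edge]
    (1,4)@(3, 9): e=[0,105,-70] → .  [on edge]
    (2,4)@(5, 9): e=[0,91,-56] → .  [on edge]
    (3,4)@(7, 9): e=[0,77,-42] → .  [on edge]
    (4,4)@(9, 9): e=[0,63,-28] → .  [on edge]
    (5,4)@(11, 9): e=[0,49,-14] → .  [on edge]
    (6,4)@(13, 9): e=[0,35,0] → X  [on edge]
    (7,4)@(15, 9): e=[0,21,14] → X  [on edge]
    (8,4)@(17, 9): e=[0,7,28] → X  [on edge]
    (9,4)@(19, 9): e=[0,-7,42] → .  [on edge]
    (10,4)@(21, 9): e=[0,-21,56] → .  [on edge]
    (6,5)@(13, 11): e=[10,19,6] → X
  covered (7 px):
    . . . . . . . . . . .
    . . . . . . . . . . .
    . . . . . . . . . . .
    . . . . . . . . . . .
    . . . . . . X X X . .
    . . . . . . X X . . .
    . . . . . . X . . . .
    . . . . . X . . . . .
    . . . . . . . . . . .
    . . . . . . . . . . .
T1:
  2·area = 35
  edge (18, 9)→(15, 16): d=(-3,7) right/bottom  bias=-1
  edge (15, 16)→(10, 16): d=(-5,0) right/bottom  bias=-1
  edge (10, 16)→(18, 9): d=(8,-7) top-left  bias=+0
    (8,5)@(17, 11): e=[1,25,9] → X
    (9,5)@(19, 11): e=[-13,25,23] → .
    (7,6)@(15, 13): e=[9,15,11] → X
    (8,6)@(17, 13): e=[-5,15,25] → .
    (6,7)@(13, 15): e=[17,5,13] → X
    (8,7)@(17, 15): e=[-11,5,41] → .
    (6,8)@(13, 17): e=[11,-5,29] → .
    (7,8)@(15, 17): e=[-3,-5,43] → .
  covered (4 px):
    . . . . . . . . . . .
    . . . . . . . . . . .
    . . . . . . . . . . .
    . . . . . . . . . . .
    . . . . . . . . . . .
    . . . . . . . . X . .
    . . . . . . . X . . .
    . . . . . . X X . . .
    . . . . . . . . . . .
    . . . . . . . . . . .
T2:
  2·area = 116  (B↔C swapped to make it positive)
  edge (4, 12)→(2, 0): d=(-2,-12) top-left  bias=+0
  edge (2, 0)→(14, 14): d=(12,14) right/bottom  bias=-1
  edge (14, 14)→(4, 12): d=(-10,-2) top-left  bias=+0
    (1,1)@(3, 3): e=[6,22,88] → X
    (2,1)@(5, 3): e=[30,-6,92] → .
    (1,2)@(3, 5): e=[2,46,68] → X
    (2,2)@(5, 5): e=[26,18,72] → X
    (3,2)@(7, 5): e=[50,-10,76] → .
    (1,3)@(3, 7): e=[-2,70,48] → .
    (2,3)@(5, 7): e=[22,42,52] → X
    (3,3)@(7, 7): e=[46,14,56] → X
    (4,3)@(9, 7): e=[70,-14,60] → .
    (2,4)@(5, 9): e=[18,66,32] → X
    (4,4)@(9, 9): e=[66,10,40] → X
    (5,4)@(11, 9): e=[90,-18,44] → .
    (4,6)@(9, 13): e=[58,58,0] → X  [on edge]
    (9,7)@(19, 15): e=[174,-58,0] → .  [on edge]
  covered (15 px):
    . . . . . . . . . . .
    . X . . . . . . . . .
    . X X . . . . . . . .
    . . X X . . . . . . .
    . . X X X . . . . . .
    . . X X X X . . . . .
    . . . . X X X . . . .
    . . . . . . . . . . .
    . . . . . . . . . . .
    . . . . . . . . . . .
T3:
  2·area = 126
  edge (4, 16)→(17, 5): d=(13,-11) top-left  bias=+0
  edge (17, 5)→(19, 13): d=(2,8) right/bottom  bias=-1
  edge (19, 13)→(4, 16): d=(-15,3) right/bottom  bias=-1
    (8,2)@(17, 5): e=[0,0,126] → .  [on edge]
    (7,3)@(15, 7): e=[4,20,102] → X
    (8,3)@(17, 7): e=[26,4,96] → X
    (9,3)@(19, 7): e=[48,-12,90] → .
    (6,4)@(13, 9): e=[8,40,78] → X
    (9,4)@(19, 9): e=[74,-8,60] → .
    (5,5)@(11, 11): e=[12,60,54] → X
    (9,5)@(19, 11): e=[100,-4,30] → .
    (4,6)@(9, 13): e=[16,80,30] → X
    (9,6)@(19, 13): e=[126,0,0] → .  [on edge]
    (3,7)@(7, 15): e=[20,100,6] → X
    (4,7)@(9, 15): e=[42,84,0] → .  [on edge]
  covered (15 px):
    . . . . . . . . . . .
    . . . . . . . . . . .
    . . . . . . . . . . .
    . . . . . . . X X . .
    . . . . . . X X X . .
    . . . . . X X X X . .
    . . . . X X X X X . .
    . . . X . . . . . . .
    . . . . . . . . . . .
    . . . . . . . . . . .

Final: "outside"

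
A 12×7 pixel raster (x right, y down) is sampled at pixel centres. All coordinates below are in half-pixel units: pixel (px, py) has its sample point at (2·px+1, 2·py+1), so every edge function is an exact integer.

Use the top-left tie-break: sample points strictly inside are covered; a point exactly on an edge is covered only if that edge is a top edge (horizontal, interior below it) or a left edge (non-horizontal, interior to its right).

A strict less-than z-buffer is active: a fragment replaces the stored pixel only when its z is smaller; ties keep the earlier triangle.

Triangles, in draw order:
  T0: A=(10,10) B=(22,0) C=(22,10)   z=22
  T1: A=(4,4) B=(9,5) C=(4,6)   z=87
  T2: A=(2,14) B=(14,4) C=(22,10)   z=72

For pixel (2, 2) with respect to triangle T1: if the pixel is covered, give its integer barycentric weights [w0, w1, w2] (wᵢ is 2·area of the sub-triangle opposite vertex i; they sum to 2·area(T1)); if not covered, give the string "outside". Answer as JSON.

T0:
  2·area = 120
  edge (10, 10)→(22, 0): d=(12,-10) top-left  bias=+0
  edge (22, 0)→(22, 10): d=(0,10) right/bottom  bias=-1
  edge (22, 10)→(10, 10): d=(-12,0) right/bottom  bias=-1
    (10,0)@(21, 1): e=[2,10,108] → X
    (11,0)@(23, 1): e=[22,-10,108] → .
    (9,1)@(19, 3): e=[6,30,84] → X
    (11,1)@(23, 3): e=[46,-10,84] → .
    (8,2)@(17, 5): e=[10,50,60] → X
    (11,2)@(23, 5): e=[70,-10,60] → .
    (7,3)@(15, 7): e=[14,70,36] → X
    (11,3)@(23, 7): e=[94,-10,36] → .
    (6,4)@(13, 9): e=[18,90,12] → X
    (11,4)@(23, 9): e=[118,-10,12] → .
    (6,5)@(13, 11): e=[42,90,-12] → .
    (7,5)@(15, 11): e=[62,70,-12] → .
  covered (15 px):
    . . . . . . . . . . X .
    . . . . . . . . . X X .
    . . . . . . . . X X X .
    . . . . . . . X X X X .
    . . . . . . X X X X X .
    . . . . . . . . . . . .
    . . . . . . . . . . . .
T1:
  2·area = 10
  edge (4, 4)→(9, 5): d=(5,1) right/bottom  bias=-1
  edge (9, 5)→(4, 6): d=(-5,1) right/bottom  bias=-1
  edge (4, 6)→(4, 4): d=(0,-2) top-left  bias=+0
    (9,1)@(19, 3): e=[-20,0,30] → .  [on edge]
    (2,2)@(5, 5): e=[4,4,2] → X
    (3,2)@(7, 5): e=[2,2,6] → X
    (4,2)@(9, 5): e=[0,0,10] → .  [on edge]
    (2,3)@(5, 7): e=[14,-6,2] → .
    (3,3)@(7, 7): e=[12,-8,6] → .
    (9,3)@(19, 7): e=[0,-20,30] → .  [on edge]
  covered (2 px):
    . . . . . . . . . . . .
    . . . . . . . . . . . .
    . . X X . . . . . . . .
    . . . . . . . . . . . .
    . . . . . . . . . . . .
    . . . . . . . . . . . .
    . . . . . . . . . . . .
T2:
  2·area = 152
  edge (2, 14)→(14, 4): d=(12,-10) top-left  bias=+0
  edge (14, 4)→(22, 10): d=(8,6) right/bottom  bias=-1
  edge (22, 10)→(2, 14): d=(-20,4) right/bottom  bias=-1
    (6,2)@(13, 5): e=[2,14,136] → X
    (7,2)@(15, 5): e=[22,2,128] → X
    (8,2)@(17, 5): e=[42,-10,120] → .
    (5,3)@(11, 7): e=[6,42,104] → X
    (8,3)@(17, 7): e=[66,6,80] → X
    (9,3)@(19, 7): e=[86,-6,72] → .
    (4,4)@(9, 9): e=[10,70,72] → X
    (9,4)@(19, 9): e=[110,10,32] → X
    (10,4)@(21, 9): e=[130,-2,24] → .
    (3,5)@(7, 11): e=[14,98,40] → X
    (8,5)@(17, 11): e=[114,38,0] → .  [on edge]
    (9,5)@(19, 11): e=[134,26,-8] → .
    (3,6)@(7, 13): e=[38,114,0] → .  [on edge]
  covered (18 px):
    . . . . . . . . . . . .
    . . . . . . . . . . . .
    . . . . . . X X . . . .
    . . . . . X X X X . . .
    . . . . X X X X X X . .
    . . . X X X X X . . . .
    . . X . . . . . . . . .

Final: [4,2,4]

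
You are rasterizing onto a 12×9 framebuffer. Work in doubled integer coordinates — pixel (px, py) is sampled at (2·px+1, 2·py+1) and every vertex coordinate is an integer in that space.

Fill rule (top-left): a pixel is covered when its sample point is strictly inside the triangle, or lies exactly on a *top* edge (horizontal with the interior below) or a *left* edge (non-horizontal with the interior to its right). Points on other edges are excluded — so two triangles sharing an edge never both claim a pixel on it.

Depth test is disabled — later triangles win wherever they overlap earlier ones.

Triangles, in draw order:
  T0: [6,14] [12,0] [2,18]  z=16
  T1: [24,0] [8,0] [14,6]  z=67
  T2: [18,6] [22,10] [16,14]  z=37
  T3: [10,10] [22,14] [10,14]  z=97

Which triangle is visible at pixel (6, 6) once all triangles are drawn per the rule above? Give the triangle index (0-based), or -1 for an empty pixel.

T0:
  2·area = 32  (B↔C swapped to make it positive)
  edge (6, 14)→(2, 18): d=(-4,4) right/bottom  bias=-1
  edge (2, 18)→(12, 0): d=(10,-18) top-left  bias=+0
  edge (12, 0)→(6, 14): d=(-6,14) right/bottom  bias=-1
    (9,0)@(19, 1): e=[0,136,-104] → .  [on edge]
    (8,1)@(17, 3): e=[0,120,-88] → .  [on edge]
    (7,2)@(15, 5): e=[0,104,-72] → .  [on edge]
    (4,3)@(9, 7): e=[16,16,0] → .  [on edge]
    (6,3)@(13, 7): e=[0,88,-56] → .  [on edge]
    (3,4)@(7, 9): e=[16,0,16] → X  [on edge]
    (4,4)@(9, 9): e=[8,36,-12] → .
    (5,4)@(11, 9): e=[0,72,-40] → .  [on edge]
    (3,5)@(7, 11): e=[8,20,4] → X
    (4,5)@(9, 11): e=[0,56,-24] → .  [on edge]
    (2,6)@(5, 13): e=[8,4,20] → X
    (3,6)@(7, 13): e=[0,40,-8] → .  [on edge]
    (2,7)@(5, 15): e=[0,24,8] → .  [on edge]
    (1,8)@(3, 17): e=[0,8,24] → .  [on edge]
  covered (3 px):
    . . . . . . . . . . . .
    . . . . . . . . . . . .
    . . . . . . . . . . . .
    . . . . . . . . . . . .
    . . . X . . . . . . . .
    . . . X . . . . . . . .
    . . X . . . . . . . . .
    . . . . . . . . . . . .
    . . . . . . . . . . . .
T1:
  2·area = 96  (B↔C swapped to make it positive)
  edge (24, 0)→(14, 6): d=(-10,6) right/bottom  bias=-1
  edge (14, 6)→(8, 0): d=(-6,-6) top-left  bias=+0
  edge (8, 0)→(24, 0): d=(16,0) top-left  bias=+0
    (4,0)@(9, 1): e=[80,0,16] → X  [on edge]
    (5,0)@(11, 1): e=[68,12,16] → X
    (6,0)@(13, 1): e=[56,24,16] → X
    (7,0)@(15, 1): e=[44,36,16] → X
    (8,0)@(17, 1): e=[32,48,16] → X
    (9,0)@(19, 1): e=[20,60,16] → X
    (10,0)@(21, 1): e=[8,72,16] → X
    (11,0)@(23, 1): e=[-4,84,16] → .
    (4,1)@(9, 3): e=[60,-12,48] → .
    (5,1)@(11, 3): e=[48,0,48] → X  [on edge]
    (9,1)@(19, 3): e=[0,48,48] → .  [on edge]
    (10,1)@(21, 3): e=[-12,60,48] → .
    (6,2)@(13, 5): e=[16,0,80] → X  [on edge]
    (7,3)@(15, 7): e=[-16,0,112] → .  [on edge]
    (4,4)@(9, 9): e=[0,-48,144] → .  [on edge]
    (8,4)@(17, 9): e=[-48,0,144] → .  [on edge]
    (9,5)@(19, 11): e=[-80,0,176] → .  [on edge]
    (10,6)@(21, 13): e=[-112,0,208] → .  [on edge]
    (11,7)@(23, 15): e=[-144,0,240] → .  [on edge]
  covered (13 px):
    . . . . X X X X X X X .
    . . . . . X X X X . . .
    . . . . . . X X . . . .
    . . . . . . . . . . . .
    . . . . . . . . . . . .
    . . . . . . . . . . . .
    . . . . . . . . . . . .
    . . . . . . . . . . . .
    . . . . . . . . . . . .
T2:
  2·area = 40
  edge (18, 6)→(22, 10): d=(4,4) right/bottom  bias=-1
  edge (22, 10)→(16, 14): d=(-6,4) right/bottom  bias=-1
  edge (16, 14)→(18, 6): d=(2,-8) top-left  bias=+0
    (6,0)@(13, 1): e=[0,90,-50] → .  [on edge]
    (7,1)@(15, 3): e=[0,70,-30] → .  [on edge]
    (8,2)@(17, 5): e=[0,50,-10] → .  [on edge]
    (9,3)@(19, 7): e=[0,30,10] → .  [on edge]
    (9,4)@(19, 9): e=[8,18,14] → X
    (10,4)@(21, 9): e=[0,10,30] → .  [on edge]
    (8,5)@(17, 11): e=[24,14,2] → X
    (10,5)@(21, 11): e=[8,-2,34] → .
    (11,5)@(23, 11): e=[0,-10,50] → .  [on edge]
    (8,6)@(17, 13): e=[32,2,6] → X
    (9,6)@(19, 13): e=[24,-6,22] → .
    (8,7)@(17, 15): e=[40,-10,10] → .
  covered (4 px):
    . . . . . . . . . . . .
    . . . . . . . . . . . .
    . . . . . . . . . . . .
    . . . . . . . . . . . .
    . . . . . . . . . X . .
    . . . . . . . . X X . .
    . . . . . . . . X . . .
    . . . . . . . . . . . .
    . . . . . . . . . . . .
T3:
  2·area = 48
  edge (10, 10)→(22, 14): d=(12,4) right/bottom  bias=-1
  edge (22, 14)→(10, 14): d=(-12,0) right/bottom  bias=-1
  edge (10, 14)→(10, 10): d=(0,-4) top-left  bias=+0
    (0,3)@(1, 7): e=[0,84,-36] → .  [on edge]
    (3,4)@(7, 9): e=[0,60,-12] → .  [on edge]
    (5,5)@(11, 11): e=[8,36,4] → X
    (6,5)@(13, 11): e=[0,36,12] → .  [on edge]
    (5,6)@(11, 13): e=[32,12,4] → X
    (6,6)@(13, 13): e=[24,12,12] → X
    (7,6)@(15, 13): e=[16,12,20] → X
    (8,6)@(17, 13): e=[8,12,28] → X
    (9,6)@(19, 13): e=[0,12,36] → .  [on edge]
    (5,7)@(11, 15): e=[56,-12,4] → .
    (6,7)@(13, 15): e=[48,-12,12] → .
    (7,7)@(15, 15): e=[40,-12,20] → .
  covered (5 px):
    . . . . . . . . . . . .
    . . . . . . . . . . . .
    . . . . . . . . . . . .
    . . . . . . . . . . . .
    . . . . . . . . . . . .
    . . . . . X . . . . . .
    . . . . . X X X X . . .
    . . . . . . . . . . . .
    . . . . . . . . . . . .

Z-buffer (winner per pixel, '.' = empty):
  . . . . 1 1 1 1 1 1 1 .
  . . . . . 1 1 1 1 . . .
  . . . . . . 1 1 . . . .
  . . . . . . . . . . . .
  . . . 0 . . . . . 2 . .
  . . . 0 . 3 . . 2 2 . .
  . . 0 . . 3 3 3 3 . . .
  . . . . . . . . . . . .
  . . . . . . . . . . . .

Answer: 3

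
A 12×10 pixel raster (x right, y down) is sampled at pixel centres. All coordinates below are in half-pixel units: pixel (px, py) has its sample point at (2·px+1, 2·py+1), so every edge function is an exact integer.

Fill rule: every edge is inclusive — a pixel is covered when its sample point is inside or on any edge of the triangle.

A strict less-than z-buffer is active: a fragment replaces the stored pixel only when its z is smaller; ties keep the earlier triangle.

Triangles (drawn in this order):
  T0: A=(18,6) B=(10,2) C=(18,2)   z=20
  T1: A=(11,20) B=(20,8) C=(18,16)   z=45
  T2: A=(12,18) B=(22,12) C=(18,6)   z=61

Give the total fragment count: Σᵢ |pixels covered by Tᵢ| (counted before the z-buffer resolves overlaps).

T0:
  2·area = 32
  edge (18, 6)→(10, 2): d=(-8,-4) inclusive
  edge (10, 2)→(18, 2): d=(8,0) inclusive
  edge (18, 2)→(18, 6): d=(0,4) inclusive
    (6,1)@(13, 3): e=[4,8,20] → X
    (7,1)@(15, 3): e=[12,8,12] → X
    (8,1)@(17, 3): e=[20,8,4] → X
    (9,1)@(19, 3): e=[28,8,-4] → .
    (6,2)@(13, 5): e=[-12,24,20] → .
    (7,2)@(15, 5): e=[-4,24,12] → .
    (8,2)@(17, 5): e=[4,24,4] → X
    (9,2)@(19, 5): e=[12,24,-4] → .
    (8,3)@(17, 7): e=[-12,40,4] → .
  covered (4 px):
    . . . . . . . . . . . .
    . . . . . . X X X . . .
    . . . . . . . . X . . .
    . . . . . . . . . . . .
    . . . . . . . . . . . .
    . . . . . . . . . . . .
    . . . . . . . . . . . .
    . . . . . . . . . . . .
    . . . . . . . . . . . .
    . . . . . . . . . . . .
T1:
  2·area = 48
  edge (11, 20)→(20, 8): d=(9,-12) inclusive
  edge (20, 8)→(18, 16): d=(-2,8) inclusive
  edge (18, 16)→(11, 20): d=(-7,4) inclusive
    (9,5)@(19, 11): e=[15,2,31] → X
    (10,5)@(21, 11): e=[39,-14,23] → .
    (8,6)@(17, 13): e=[9,14,25] → X
    (9,6)@(19, 13): e=[33,-2,17] → .
    (7,7)@(15, 15): e=[3,26,19] → X
    (9,7)@(19, 15): e=[51,-6,3] → .
    (7,8)@(15, 17): e=[21,22,5] → X
    (8,8)@(17, 17): e=[45,6,-3] → .
    (7,9)@(15, 19): e=[39,18,-9] → .
  covered (5 px):
    . . . . . . . . . . . .
    . . . . . . . . . . . .
    . . . . . . . . . . . .
    . . . . . . . . . . . .
    . . . . . . . . . . . .
    . . . . . . . . . X . .
    . . . . . . . . X . . .
    . . . . . . . X X . . .
    . . . . . . . X . . . .
    . . . . . . . . . . . .
T2:
  2·area = 84  (B↔C swapped to make it positive)
  edge (12, 18)→(18, 6): d=(6,-12) inclusive
  edge (18, 6)→(22, 12): d=(4,6) inclusive
  edge (22, 12)→(12, 18): d=(-10,6) inclusive
    (8,4)@(17, 9): e=[6,18,60] → X
    (9,4)@(19, 9): e=[30,6,48] → X
    (10,4)@(21, 9): e=[54,-6,36] → .
    (8,5)@(17, 11): e=[18,26,40] → X
    (10,5)@(21, 11): e=[66,2,16] → X
    (11,5)@(23, 11): e=[90,-10,4] → .
    (7,6)@(15, 13): e=[6,46,32] → X
    (10,6)@(21, 13): e=[78,10,-4] → .
    (7,7)@(15, 15): e=[18,54,12] → X
    (8,7)@(17, 15): e=[42,42,0] → X  [on edge]
    (9,7)@(19, 15): e=[66,30,-12] → .
    (6,8)@(13, 17): e=[6,74,4] → X
  covered (11 px):
    . . . . . . . . . . . .
    . . . . . . . . . . . .
    . . . . . . . . . . . .
    . . . . . . . . . . . .
    . . . . . . . . X X . .
    . . . . . . . . X X X .
    . . . . . . . X X X . .
    . . . . . . . X X . . .
    . . . . . . X . . . . .
    . . . . . . . . . . . .

Answer: 20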